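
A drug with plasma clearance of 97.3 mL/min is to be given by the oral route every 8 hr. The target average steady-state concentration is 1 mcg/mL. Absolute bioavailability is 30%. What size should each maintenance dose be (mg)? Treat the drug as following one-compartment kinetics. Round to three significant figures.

156 mg

Convert clearance: 97.3 mL/min × 60 min/h ÷ 1000 mL/L = 5.838 L/h
At steady state, dose per interval replaces the amount cleared in that interval: F·D/τ = CL·Css.
D = CL × Css × τ / F = 5.838 × 1 × 8 / 0.3 = 155.7 mg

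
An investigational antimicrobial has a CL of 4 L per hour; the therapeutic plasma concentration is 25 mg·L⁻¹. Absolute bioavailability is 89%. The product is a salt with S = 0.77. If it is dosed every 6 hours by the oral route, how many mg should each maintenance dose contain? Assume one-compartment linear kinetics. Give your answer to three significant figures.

D = CL × Css × τ / F / S = 4.000 × 25 × 6 / 0.89 / 0.77 = 875.5 mg

876 mg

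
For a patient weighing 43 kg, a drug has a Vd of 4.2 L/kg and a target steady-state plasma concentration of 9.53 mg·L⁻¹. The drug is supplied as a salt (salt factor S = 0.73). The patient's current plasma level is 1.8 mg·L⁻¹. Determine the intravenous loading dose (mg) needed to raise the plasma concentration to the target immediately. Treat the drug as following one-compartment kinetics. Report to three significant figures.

1910 mg

Total Vd = 4.2 × 43 = 180.6 L
Concentration deficit ΔC = 9.53 − 1.8 = 7.730 mg/L
LD = Vd × ΔC / S = 180.6 × 7.730 / 0.73 = 1912 mg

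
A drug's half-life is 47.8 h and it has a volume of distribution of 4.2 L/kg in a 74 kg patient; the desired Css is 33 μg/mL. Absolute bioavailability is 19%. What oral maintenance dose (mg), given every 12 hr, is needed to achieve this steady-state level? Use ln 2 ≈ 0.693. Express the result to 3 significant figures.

9390 mg

Vd = 4.2 L/kg × 74 kg = 310.8 L
CL = 0.693 × Vd / t½ = 0.693 × 310.8 / 47.8 = 4.506 L/h
D = CL × Css × τ / F = 4.506 × 33 × 12 / 0.19 = 9391 mg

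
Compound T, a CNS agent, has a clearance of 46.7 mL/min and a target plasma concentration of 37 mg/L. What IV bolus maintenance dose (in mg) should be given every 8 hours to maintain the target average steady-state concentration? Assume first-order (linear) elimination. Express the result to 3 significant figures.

CL = 46.7 mL/min × 60/1000 = 2.802 L/h
At steady state, dose per interval replaces the amount cleared in that interval: D/τ = CL·Css.
D = CL × Css × τ = 2.802 × 37 × 8 = 829.4 mg

829 mg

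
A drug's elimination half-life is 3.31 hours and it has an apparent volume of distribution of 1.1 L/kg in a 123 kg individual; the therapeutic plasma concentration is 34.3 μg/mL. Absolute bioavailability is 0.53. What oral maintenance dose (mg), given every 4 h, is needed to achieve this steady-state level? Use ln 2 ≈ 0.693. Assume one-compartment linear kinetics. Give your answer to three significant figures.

Vd = 1.1 L/kg × 123 kg = 135.3 L
CL = ln 2 · Vd / t½ = 0.693 × 135.3 / 3.31 = 28.33 L/h
D = CL × Css × τ / F = 28.33 × 34.3 × 4 / 0.53 = 7334 mg

7330 mg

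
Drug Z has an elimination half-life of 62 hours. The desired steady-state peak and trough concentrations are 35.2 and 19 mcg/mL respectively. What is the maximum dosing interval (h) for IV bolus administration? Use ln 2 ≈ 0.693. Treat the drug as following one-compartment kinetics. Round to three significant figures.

k = 0.693 / t½ = 0.693 / 62 = 0.01118 h⁻¹
Between IV bolus doses, concentration decays as C = C₀·e^(−kτ), so C_peak/C_trough = e^(kτ).
τ_max = ln(C_peak/C_trough) / k = ln(35.2/19) / 0.01118 = 0.6166 / 0.01118 = 55.15 h

55.2 h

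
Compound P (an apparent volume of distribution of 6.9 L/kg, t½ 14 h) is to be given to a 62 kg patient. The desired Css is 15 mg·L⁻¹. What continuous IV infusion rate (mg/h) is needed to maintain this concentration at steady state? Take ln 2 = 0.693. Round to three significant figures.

318 mg/h

Total Vd = 6.9 × 62 = 427.8 L
CL = 0.693 × Vd / t½ = 0.693 × 427.8 / 14 = 21.18 L/h
Infusion rate = CL × Css = 21.18 × 15 = 317.7 mg/h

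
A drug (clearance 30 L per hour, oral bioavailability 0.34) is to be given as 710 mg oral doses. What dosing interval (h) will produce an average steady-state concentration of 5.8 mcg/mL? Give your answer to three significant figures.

1.39 h

F·D/τ = CL·Css → τ = F·D / (CL·Css).
τ = 0.34 × 710 / (30 × 5.8) = 1.387 h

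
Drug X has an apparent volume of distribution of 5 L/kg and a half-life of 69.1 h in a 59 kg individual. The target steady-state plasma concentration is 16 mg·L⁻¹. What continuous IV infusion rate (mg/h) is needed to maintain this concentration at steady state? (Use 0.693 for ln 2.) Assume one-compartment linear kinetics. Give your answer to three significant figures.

47.3 mg/h

Total Vd = 5 × 59 = 295.0 L
k = 0.693/69.1 = 0.01003 h⁻¹, so CL = k·Vd = 0.01003 × 295.0 = 2.959 L/h
Infusion rate = CL × Css = 2.959 × 16 = 47.34 mg/h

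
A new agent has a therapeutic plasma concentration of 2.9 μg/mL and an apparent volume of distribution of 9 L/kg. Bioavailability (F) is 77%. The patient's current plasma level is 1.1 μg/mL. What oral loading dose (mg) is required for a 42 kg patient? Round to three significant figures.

Total Vd = 9 × 42 = 378.0 L
Concentration deficit ΔC = 2.9 − 1.1 = 1.800 mg/L
LD = Vd × ΔC / F = 378.0 × 1.800 / 0.77 = 883.6 mg

884 mg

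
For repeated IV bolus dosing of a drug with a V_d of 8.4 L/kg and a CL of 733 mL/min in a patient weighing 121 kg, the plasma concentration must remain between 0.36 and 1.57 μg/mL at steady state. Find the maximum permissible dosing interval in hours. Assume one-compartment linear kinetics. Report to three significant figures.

34.0 h

Total Vd = 8.4 × 121 = 1016 L
CL = 733 mL/min × 60/1000 = 43.98 L/h
k = CL / Vd = 43.98 / 1016 = 0.04329 h⁻¹
Between IV bolus doses, concentration decays as C = C₀·e^(−kτ), so C_peak/C_trough = e^(kτ).
τ_max = ln(C_peak/C_trough) / k = ln(1.57/0.36) / 0.04329 = 1.473 / 0.04329 = 34.03 h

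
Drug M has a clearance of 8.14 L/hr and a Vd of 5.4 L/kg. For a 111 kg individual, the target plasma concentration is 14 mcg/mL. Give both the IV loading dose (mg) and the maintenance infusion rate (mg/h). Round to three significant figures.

Vd(total) = 111 kg × 5.4 L/kg = 599.4 L
Loading: fill Vd to C_target → 599.4 L × 14 mg/L = 8392 mg
Maintenance infusion rate = CL × Css = 8.140 × 14 = 114.0 mg/h

(a) 8390 mg; (b) 114 mg/h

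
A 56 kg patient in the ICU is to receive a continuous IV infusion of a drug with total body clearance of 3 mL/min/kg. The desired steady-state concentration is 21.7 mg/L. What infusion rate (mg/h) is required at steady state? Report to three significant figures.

219 mg/h

CL = 3 mL/min/kg × 56 kg = 168.0 mL/min = 168.0 × 60/1000 = 10.08 L/h
R₀ = 10.08 × 21.7 = 218.7 mg/h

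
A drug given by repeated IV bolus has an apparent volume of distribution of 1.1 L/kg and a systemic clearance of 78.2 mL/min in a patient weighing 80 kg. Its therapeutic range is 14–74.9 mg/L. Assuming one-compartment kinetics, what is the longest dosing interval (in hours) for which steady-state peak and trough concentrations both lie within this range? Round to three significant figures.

Vd(total) = 80 kg × 1.1 L/kg = 88.00 L
Convert clearance: 78.2 mL/min × 60 min/h ÷ 1000 mL/L = 4.692 L/h
k = CL / Vd = 4.692 / 88.00 = 0.05332 h⁻¹
Between IV bolus doses, concentration decays as C = C₀·e^(−kτ), so C_peak/C_trough = e^(kτ).
τ_max = ln(C_peak/C_trough) / k = ln(74.9/14) / 0.05332 = 1.677 / 0.05332 = 31.45 h

31.5 h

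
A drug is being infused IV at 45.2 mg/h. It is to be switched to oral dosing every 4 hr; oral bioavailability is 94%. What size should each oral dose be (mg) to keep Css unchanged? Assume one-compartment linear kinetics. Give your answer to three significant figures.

To maintain the same Css, the systemic dosing rate must be unchanged: F·D/τ = infusion rate.
D = rate × τ / F = 45.2 × 4 / 0.94 = 192.3 mg

192 mg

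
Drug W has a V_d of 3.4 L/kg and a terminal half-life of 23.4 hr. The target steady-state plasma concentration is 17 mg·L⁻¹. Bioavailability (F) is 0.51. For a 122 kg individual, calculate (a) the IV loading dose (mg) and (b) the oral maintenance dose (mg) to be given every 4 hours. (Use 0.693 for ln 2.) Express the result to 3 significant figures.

Vd(total) = 122 kg × 3.4 L/kg = 414.8 L
LD = Vd × C = 414.8 × 17 = 7052 mg
CL = 0.693 × Vd / t½ = 0.693 × 414.8 / 23.4 = 12.28 L/h
D = CL × Css × τ / F = 12.28 × 17 × 4 / 0.51 = 1637 mg

(a) 7050 mg; (b) 1640 mg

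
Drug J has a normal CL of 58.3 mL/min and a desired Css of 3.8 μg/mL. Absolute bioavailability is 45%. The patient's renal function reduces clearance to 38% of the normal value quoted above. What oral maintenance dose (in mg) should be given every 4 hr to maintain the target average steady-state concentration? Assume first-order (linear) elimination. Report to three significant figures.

44.9 mg

CL = 58.3 mL/min × 60/1000 = 3.498 L/h
Patient clearance = 0.38 × 3.498 = 1.329 L/h
D = CL × Css × τ / F = 1.329 × 3.8 × 4 / 0.45 = 44.89 mg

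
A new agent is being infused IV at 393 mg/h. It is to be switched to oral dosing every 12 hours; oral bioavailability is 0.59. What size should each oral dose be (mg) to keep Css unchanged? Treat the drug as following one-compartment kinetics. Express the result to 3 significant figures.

7990 mg

To maintain the same Css, the systemic dosing rate must be unchanged: F·D/τ = infusion rate.
D = rate × τ / F = 393 × 12 / 0.59 = 7993 mg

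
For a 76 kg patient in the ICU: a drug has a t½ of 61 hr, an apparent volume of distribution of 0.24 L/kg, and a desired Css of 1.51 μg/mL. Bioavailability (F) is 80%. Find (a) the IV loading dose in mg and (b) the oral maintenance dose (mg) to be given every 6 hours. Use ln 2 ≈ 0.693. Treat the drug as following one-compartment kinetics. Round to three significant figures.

Total Vd = 0.24 × 76 = 18.24 L
LD = Vd × C = 18.24 × 1.51 = 27.54 mg
CL = 0.693 × Vd / t½ = 0.693 × 18.24 / 61 = 0.2072 L/h
D = CL × Css × τ / F = 0.2072 × 1.51 × 6 / 0.8 = 2.347 mg

(a) 27.5 mg; (b) 2.35 mg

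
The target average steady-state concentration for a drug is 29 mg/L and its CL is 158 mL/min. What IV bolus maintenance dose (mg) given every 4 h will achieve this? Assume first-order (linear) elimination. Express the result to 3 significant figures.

Convert clearance: 158 mL/min × 60 min/h ÷ 1000 mL/L = 9.480 L/h
D = CL × Css × τ = 9.480 × 29 × 4 = 1100 mg

1100 mg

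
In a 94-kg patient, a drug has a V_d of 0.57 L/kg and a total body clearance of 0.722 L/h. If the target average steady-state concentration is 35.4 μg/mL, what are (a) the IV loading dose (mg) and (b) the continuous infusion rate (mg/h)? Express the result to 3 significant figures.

Vd(total) = 94 kg × 0.57 L/kg = 53.58 L
LD = Vd · C_target = 53.58 × 35.4 = 1897 mg
Infusion rate = 0.7220 L/h × 35.4 mg/L = 25.56 mg/h

(a) 1900 mg; (b) 25.6 mg/h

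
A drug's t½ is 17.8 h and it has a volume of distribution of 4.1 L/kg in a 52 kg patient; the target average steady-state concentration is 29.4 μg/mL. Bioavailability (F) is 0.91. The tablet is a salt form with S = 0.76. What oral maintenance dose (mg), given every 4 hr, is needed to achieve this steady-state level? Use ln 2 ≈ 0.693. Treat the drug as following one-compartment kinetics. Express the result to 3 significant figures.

1410 mg

Vd(total) = 52 kg × 4.1 L/kg = 213.2 L
k = 0.693/17.8 = 0.03893 h⁻¹, so CL = k·Vd = 0.03893 × 213.2 = 8.300 L/h
D = CL × Css × τ / F / S = 8.300 × 29.4 × 4 / 0.91 / 0.76 = 1411 mg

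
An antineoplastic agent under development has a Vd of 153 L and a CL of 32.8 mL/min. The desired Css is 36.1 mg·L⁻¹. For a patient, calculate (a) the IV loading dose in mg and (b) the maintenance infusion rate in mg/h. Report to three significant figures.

Loading dose = Vd × C = 153.0 × 36.1 = 5523 mg
CL = 32.8 mL/min = 32.8 × 0.06 = 1.968 L/h
Maintenance: replace elimination → rate = CL × Css = 1.968 × 36.1 = 71.04 mg/h

(a) 5520 mg; (b) 71.0 mg/h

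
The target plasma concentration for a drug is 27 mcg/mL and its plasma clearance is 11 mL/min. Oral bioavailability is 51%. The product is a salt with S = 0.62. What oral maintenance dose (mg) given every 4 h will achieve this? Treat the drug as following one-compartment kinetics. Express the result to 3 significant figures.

CL = 11 mL/min = 11 × 0.06 = 0.6600 L/h
D = CL × Css × τ / F / S = 0.6600 × 27 × 4 / 0.51 / 0.62 = 225.4 mg

225 mg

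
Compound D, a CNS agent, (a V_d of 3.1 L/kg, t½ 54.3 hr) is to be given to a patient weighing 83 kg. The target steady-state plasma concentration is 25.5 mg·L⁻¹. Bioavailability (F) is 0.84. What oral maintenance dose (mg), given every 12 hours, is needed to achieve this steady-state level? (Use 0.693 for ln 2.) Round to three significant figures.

1200 mg

Vd(total) = 83 kg × 3.1 L/kg = 257.3 L
CL = 0.693 × Vd / t½ = 0.693 × 257.3 / 54.3 = 3.284 L/h
D = CL × Css × τ / F = 3.284 × 25.5 × 12 / 0.84 = 1196 mg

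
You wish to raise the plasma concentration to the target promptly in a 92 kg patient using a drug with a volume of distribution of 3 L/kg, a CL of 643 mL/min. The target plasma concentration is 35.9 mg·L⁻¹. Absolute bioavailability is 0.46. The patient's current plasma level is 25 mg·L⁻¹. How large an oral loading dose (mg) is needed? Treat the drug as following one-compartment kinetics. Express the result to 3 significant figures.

Vd = 3 L/kg × 92 kg = 276.0 L
Concentration deficit ΔC = 35.9 − 25 = 10.90 mg/L
LD = Vd × ΔC / F = 276.0 × 10.90 / 0.46 = 6540 mg

6540 mg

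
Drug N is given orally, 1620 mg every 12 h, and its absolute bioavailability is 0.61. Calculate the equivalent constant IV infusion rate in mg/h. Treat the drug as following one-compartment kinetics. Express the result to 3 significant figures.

82.4 mg/h

Equivalent systemic input: infusion rate = F·D/τ.
Rate = 0.61 × 1620 / 12 = 82.35 mg/h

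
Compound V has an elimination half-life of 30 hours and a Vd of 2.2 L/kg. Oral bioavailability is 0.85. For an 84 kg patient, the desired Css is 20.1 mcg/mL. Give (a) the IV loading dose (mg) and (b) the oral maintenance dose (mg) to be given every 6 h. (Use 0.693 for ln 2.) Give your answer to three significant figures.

(a) 3710 mg; (b) 606 mg

Vd = 2.2 L/kg × 84 kg = 184.8 L
LD = Vd × C = 184.8 × 20.1 = 3714 mg
CL = 0.693 × Vd / t½ = 0.693 × 184.8 / 30 = 4.269 L/h
D = CL × Css × τ / F = 4.269 × 20.1 × 6 / 0.85 = 605.7 mg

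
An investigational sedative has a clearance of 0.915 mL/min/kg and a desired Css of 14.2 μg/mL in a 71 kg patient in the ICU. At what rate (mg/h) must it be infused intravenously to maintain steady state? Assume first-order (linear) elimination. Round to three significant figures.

CL = 0.915 mL/min/kg × 71 kg = 64.97 mL/min = 64.97 × 60/1000 = 3.898 L/h
At steady state, infusion rate equals elimination rate: rate in = CL × Css.
Infusion rate = CL · Css = 3.898 L/h × 14.2 mg/L = 55.35 mg/h

55.4 mg/h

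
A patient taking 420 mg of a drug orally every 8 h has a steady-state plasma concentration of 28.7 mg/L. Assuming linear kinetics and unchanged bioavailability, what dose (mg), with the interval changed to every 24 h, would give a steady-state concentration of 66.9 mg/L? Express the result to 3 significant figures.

2940 mg

With linear kinetics, Css is proportional to dose rate (D/τ) at fixed clearance.
D₂ = D₁ × (Css,target / Css,current) × (τ₂/τ₁) = 420 × (66.9/28.7) × (24/8) = 2937 mg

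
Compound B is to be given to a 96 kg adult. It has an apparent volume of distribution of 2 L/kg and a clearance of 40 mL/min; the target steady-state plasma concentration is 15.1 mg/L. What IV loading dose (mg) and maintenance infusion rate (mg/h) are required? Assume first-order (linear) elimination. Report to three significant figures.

Vd = 2 L/kg × 96 kg = 192.0 L
Loading dose = Vd × C = 192.0 × 15.1 = 2899 mg
Convert clearance: 40 mL/min × 60 min/h ÷ 1000 mL/L = 2.400 L/h
Maintenance infusion rate = CL × Css = 2.400 × 15.1 = 36.24 mg/h

(a) 2900 mg; (b) 36.2 mg/h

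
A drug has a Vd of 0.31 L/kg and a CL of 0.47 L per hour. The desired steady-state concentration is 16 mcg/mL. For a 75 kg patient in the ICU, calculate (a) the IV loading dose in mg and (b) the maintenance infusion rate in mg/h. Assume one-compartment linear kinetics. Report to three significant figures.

(a) 372 mg; (b) 7.52 mg/h

Total Vd = 0.31 × 75 = 23.25 L
Loading dose = Vd × C = 23.25 × 16 = 372.0 mg
Maintenance: replace elimination → rate = CL × Css = 0.4700 × 16 = 7.520 mg/h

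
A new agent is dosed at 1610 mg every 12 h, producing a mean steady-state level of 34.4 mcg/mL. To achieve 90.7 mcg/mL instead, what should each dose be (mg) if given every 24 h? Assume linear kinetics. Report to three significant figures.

With linear kinetics, Css is proportional to dose rate (D/τ) at fixed clearance.
D₂ = D₁ × (Css,target / Css,current) × (τ₂/τ₁) = 1610 × (90.7/34.4) × (24/12) = 8490 mg

8490 mg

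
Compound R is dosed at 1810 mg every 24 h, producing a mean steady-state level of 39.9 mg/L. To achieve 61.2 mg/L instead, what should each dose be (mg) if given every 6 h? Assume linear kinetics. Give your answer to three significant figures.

For first-order elimination, Css ∝ F·D/(CL·τ); F and CL are unchanged, so Css ∝ D/τ.
D₂ = D₁ × (Css,target / Css,current) × (τ₂/τ₁) = 1810 × (61.2/39.9) × (6/24) = 694.1 mg

694 mg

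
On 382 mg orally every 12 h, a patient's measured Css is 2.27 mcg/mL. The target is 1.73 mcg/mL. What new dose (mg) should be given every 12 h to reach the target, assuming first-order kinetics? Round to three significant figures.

291 mg

With linear kinetics, Css is proportional to dose rate (D/τ) at fixed clearance.
D₂ = D₁ × (Css,target / Css,current) = 382 × 1.73/2.27 = 291.1 mg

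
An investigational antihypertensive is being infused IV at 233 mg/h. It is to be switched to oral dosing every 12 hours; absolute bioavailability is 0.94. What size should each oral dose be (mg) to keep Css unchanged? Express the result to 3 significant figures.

2970 mg

To maintain the same Css, the systemic dosing rate must be unchanged: F·D/τ = infusion rate.
D = rate × τ / F = 233 × 12 / 0.94 = 2974 mg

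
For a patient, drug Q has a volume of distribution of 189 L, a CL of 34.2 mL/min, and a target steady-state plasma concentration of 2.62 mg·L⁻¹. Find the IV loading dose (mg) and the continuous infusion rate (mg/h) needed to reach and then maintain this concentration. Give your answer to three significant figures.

(a) 495 mg; (b) 5.38 mg/h

Loading dose = Vd × C = 189.0 × 2.62 = 495.2 mg
CL = 34.2 mL/min = 34.2 × 0.06 = 2.052 L/h
Maintenance infusion rate = CL × Css = 2.052 × 2.62 = 5.376 mg/h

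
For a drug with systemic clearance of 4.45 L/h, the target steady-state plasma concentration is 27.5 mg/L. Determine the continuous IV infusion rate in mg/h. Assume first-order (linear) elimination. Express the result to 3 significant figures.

122 mg/h

At steady state, infusion rate equals elimination rate: rate in = CL × Css.
R₀ = 4.450 × 27.5 = 122.4 mg/h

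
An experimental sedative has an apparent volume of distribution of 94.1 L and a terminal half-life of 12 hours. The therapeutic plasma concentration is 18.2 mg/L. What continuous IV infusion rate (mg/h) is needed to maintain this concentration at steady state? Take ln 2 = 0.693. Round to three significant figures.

k = 0.693/12 = 0.05775 h⁻¹, so CL = k·Vd = 0.05775 × 94.10 = 5.434 L/h
Infusion rate = CL × Css = 5.434 × 18.2 = 98.90 mg/h

98.9 mg/h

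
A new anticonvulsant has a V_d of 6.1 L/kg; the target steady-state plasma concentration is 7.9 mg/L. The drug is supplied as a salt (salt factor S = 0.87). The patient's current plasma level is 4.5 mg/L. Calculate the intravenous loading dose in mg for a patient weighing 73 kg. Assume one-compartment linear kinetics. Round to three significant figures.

Vd = 6.1 L/kg × 73 kg = 445.3 L
The loading dose fills Vd to the target concentration.
Concentration deficit ΔC = 7.9 − 4.5 = 3.400 mg/L
LD = Vd × ΔC / S = 445.3 × 3.400 / 0.87 = 1740 mg

1740 mg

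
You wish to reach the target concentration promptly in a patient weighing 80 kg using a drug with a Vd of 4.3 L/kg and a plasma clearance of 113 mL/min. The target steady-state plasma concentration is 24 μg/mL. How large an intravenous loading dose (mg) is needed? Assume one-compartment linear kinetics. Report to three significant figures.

8260 mg

Vd(total) = 80 kg × 4.3 L/kg = 344.0 L
LD is governed by Vd — clearance does not enter the loading-dose calculation.
LD = Vd × C = 344.0 × 24.00 = 8256 mg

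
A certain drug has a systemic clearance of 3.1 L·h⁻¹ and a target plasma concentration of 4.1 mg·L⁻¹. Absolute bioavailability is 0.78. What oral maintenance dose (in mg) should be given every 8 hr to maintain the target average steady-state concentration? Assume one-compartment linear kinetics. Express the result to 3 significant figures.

D = CL × Css × τ / F = 3.100 × 4.1 × 8 / 0.78 = 130.4 mg

130 mg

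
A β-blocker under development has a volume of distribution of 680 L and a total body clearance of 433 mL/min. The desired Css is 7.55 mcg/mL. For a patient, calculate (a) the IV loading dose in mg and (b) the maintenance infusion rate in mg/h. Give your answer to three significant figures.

(a) 5130 mg; (b) 196 mg/h

Loading dose = Vd × C = 680.0 × 7.55 = 5134 mg
CL = 433 mL/min × 60/1000 = 25.98 L/h
Maintenance: replace elimination → rate = CL × Css = 25.98 × 7.55 = 196.1 mg/h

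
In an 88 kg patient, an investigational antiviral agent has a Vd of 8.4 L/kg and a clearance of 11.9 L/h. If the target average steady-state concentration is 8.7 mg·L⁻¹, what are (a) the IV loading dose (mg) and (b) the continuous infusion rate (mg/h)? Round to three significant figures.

Total Vd = 8.4 × 88 = 739.2 L
Loading: fill Vd to C_target → 739.2 L × 8.7 mg/L = 6431 mg
Maintenance infusion rate = CL × Css = 11.90 × 8.7 = 103.5 mg/h

(a) 6430 mg; (b) 104 mg/h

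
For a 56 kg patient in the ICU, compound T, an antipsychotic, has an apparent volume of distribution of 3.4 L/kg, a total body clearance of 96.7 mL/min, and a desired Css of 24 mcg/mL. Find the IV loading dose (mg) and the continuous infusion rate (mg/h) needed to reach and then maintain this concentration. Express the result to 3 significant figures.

(a) 4570 mg; (b) 139 mg/h

Vd(total) = 56 kg × 3.4 L/kg = 190.4 L
Loading: fill Vd to C_target → 190.4 L × 24 mg/L = 4570 mg
CL = 96.7 mL/min × 60/1000 = 5.802 L/h
Maintenance infusion rate = CL × Css = 5.802 × 24 = 139.2 mg/h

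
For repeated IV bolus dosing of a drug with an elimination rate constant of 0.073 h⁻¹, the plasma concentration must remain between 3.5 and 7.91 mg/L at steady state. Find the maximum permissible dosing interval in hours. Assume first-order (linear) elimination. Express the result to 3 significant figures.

11.2 h

Between IV bolus doses, concentration decays as C = C₀·e^(−kτ), so C_peak/C_trough = e^(kτ).
τ_max = ln(C_peak/C_trough) / k = ln(7.91/3.5) / 0.07300 = 0.8154 / 0.07300 = 11.17 h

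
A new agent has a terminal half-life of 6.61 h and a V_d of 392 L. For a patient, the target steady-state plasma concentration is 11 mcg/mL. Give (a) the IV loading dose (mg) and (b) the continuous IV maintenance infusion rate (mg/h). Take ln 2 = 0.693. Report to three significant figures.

(a) 4310 mg; (b) 452 mg/h

LD = Vd × C = 392.0 × 11 = 4312 mg
CL = 0.693 × Vd / t½ = 0.693 × 392.0 / 6.61 = 41.10 L/h
Infusion rate = CL × Css = 41.10 × 11 = 452.1 mg/h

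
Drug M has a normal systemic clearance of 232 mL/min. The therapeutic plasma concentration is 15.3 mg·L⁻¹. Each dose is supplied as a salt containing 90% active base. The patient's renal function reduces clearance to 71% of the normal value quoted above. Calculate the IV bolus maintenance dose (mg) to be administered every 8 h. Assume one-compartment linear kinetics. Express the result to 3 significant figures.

1340 mg

CL = 232 mL/min × 60/1000 = 13.92 L/h
Patient clearance = 0.71 × 13.92 = 9.883 L/h
D = CL × Css × τ / S = 9.883 × 15.3 × 8 / 0.9 = 1344 mg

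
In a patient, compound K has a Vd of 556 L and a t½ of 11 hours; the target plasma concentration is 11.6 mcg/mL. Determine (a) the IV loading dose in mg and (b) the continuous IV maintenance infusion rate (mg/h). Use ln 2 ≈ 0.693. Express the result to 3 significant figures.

LD = Vd × C = 556.0 × 11.6 = 6450 mg
CL = 0.693 × Vd / t½ = 0.693 × 556.0 / 11 = 35.03 L/h
Infusion rate = CL × Css = 35.03 × 11.6 = 406.3 mg/h

(a) 6450 mg; (b) 406 mg/h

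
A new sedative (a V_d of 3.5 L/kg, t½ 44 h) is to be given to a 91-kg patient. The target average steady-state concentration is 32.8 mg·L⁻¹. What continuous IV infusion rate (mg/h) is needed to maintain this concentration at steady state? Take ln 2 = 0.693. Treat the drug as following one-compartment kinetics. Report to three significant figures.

165 mg/h

Vd(total) = 91 kg × 3.5 L/kg = 318.5 L
CL = ln 2 · Vd / t½ = 0.693 × 318.5 / 44 = 5.016 L/h
Infusion rate = CL × Css = 5.016 × 32.8 = 164.5 mg/h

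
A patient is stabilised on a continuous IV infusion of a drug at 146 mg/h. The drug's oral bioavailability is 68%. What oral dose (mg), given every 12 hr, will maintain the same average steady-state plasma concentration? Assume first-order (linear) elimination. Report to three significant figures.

To maintain the same Css, the systemic dosing rate must be unchanged: F·D/τ = infusion rate.
D = rate × τ / F = 146 × 12 / 0.68 = 2576 mg

2580 mg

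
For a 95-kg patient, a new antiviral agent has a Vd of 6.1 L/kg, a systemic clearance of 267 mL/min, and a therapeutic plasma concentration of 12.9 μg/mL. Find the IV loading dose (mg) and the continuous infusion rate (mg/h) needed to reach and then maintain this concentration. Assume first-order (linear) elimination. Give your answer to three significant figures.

Total Vd = 6.1 × 95 = 579.5 L
LD = Vd · C_target = 579.5 × 12.9 = 7476 mg
Convert clearance: 267 mL/min × 60 min/h ÷ 1000 mL/L = 16.02 L/h
Maintenance infusion rate = CL × Css = 16.02 × 12.9 = 206.7 mg/h

(a) 7480 mg; (b) 207 mg/h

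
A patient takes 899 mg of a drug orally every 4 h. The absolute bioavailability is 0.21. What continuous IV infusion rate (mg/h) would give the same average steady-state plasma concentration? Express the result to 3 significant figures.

Equivalent systemic input: infusion rate = F·D/τ.
Rate = 0.21 × 899 / 4 = 47.20 mg/h

47.2 mg/h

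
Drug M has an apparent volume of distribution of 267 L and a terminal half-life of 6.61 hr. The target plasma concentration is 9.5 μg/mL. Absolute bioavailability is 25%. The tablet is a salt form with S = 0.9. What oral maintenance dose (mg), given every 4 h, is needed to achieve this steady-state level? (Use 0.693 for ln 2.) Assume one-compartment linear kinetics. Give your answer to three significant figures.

CL = ln 2 · Vd / t½ = 0.693 × 267.0 / 6.61 = 27.99 L/h
D = CL × Css × τ / F / S = 27.99 × 9.5 × 4 / 0.25 / 0.9 = 4727 mg

4730 mg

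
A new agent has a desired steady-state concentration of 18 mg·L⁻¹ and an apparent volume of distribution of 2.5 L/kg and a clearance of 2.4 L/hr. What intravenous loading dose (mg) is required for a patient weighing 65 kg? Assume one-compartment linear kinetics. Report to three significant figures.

Vd(total) = 65 kg × 2.5 L/kg = 162.5 L
LD is governed by Vd — clearance does not enter the loading-dose calculation.
LD = Vd × C = 162.5 × 18.00 = 2925 mg

2930 mg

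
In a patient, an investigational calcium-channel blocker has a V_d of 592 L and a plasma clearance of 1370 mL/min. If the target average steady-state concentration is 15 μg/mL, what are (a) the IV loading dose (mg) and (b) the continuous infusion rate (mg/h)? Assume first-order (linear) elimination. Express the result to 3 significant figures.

LD = Vd · C_target = 592.0 × 15 = 8880 mg
Convert clearance: 1370 mL/min × 60 min/h ÷ 1000 mL/L = 82.20 L/h
Maintenance infusion rate = CL × Css = 82.20 × 15 = 1233 mg/h

(a) 8880 mg; (b) 1230 mg/h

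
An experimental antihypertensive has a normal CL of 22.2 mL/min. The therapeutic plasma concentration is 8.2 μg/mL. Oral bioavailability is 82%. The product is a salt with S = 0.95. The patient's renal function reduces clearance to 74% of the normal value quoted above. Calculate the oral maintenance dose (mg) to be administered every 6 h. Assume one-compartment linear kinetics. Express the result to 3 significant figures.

CL = 22.2 mL/min = 22.2 × 0.06 = 1.332 L/h
Patient clearance = 0.74 × 1.332 = 0.9857 L/h
D = CL × Css × τ / F / S = 0.9857 × 8.2 × 6 / 0.82 / 0.95 = 62.25 mg

62.3 mg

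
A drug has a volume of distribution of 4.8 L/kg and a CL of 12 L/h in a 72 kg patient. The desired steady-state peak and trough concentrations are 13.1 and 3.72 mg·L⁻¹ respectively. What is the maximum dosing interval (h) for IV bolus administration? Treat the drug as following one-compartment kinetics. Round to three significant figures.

Vd(total) = 72 kg × 4.8 L/kg = 345.6 L
k = CL / Vd = 12.00 / 345.6 = 0.03472 h⁻¹
Between IV bolus doses, concentration decays as C = C₀·e^(−kτ), so C_peak/C_trough = e^(kτ).
τ_max = ln(C_peak/C_trough) / k = ln(13.1/3.72) / 0.03472 = 1.259 / 0.03472 = 36.26 h

36.3 h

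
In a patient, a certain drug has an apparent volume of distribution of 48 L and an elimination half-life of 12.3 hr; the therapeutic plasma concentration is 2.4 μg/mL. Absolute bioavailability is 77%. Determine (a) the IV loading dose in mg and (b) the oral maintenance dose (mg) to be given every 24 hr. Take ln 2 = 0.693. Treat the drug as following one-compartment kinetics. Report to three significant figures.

LD = Vd × C = 48.00 × 2.4 = 115.2 mg
CL = 0.693 × Vd / t½ = 0.693 × 48.00 / 12.3 = 2.704 L/h
D = CL × Css × τ / F = 2.704 × 2.4 × 24 / 0.77 = 202.3 mg

(a) 115 mg; (b) 202 mg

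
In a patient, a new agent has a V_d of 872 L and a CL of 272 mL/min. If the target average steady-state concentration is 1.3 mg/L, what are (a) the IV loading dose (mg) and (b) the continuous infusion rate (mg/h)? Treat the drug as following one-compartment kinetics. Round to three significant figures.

(a) 1130 mg; (b) 21.2 mg/h

LD = Vd · C_target = 872.0 × 1.3 = 1134 mg
CL = 272 mL/min × 60/1000 = 16.32 L/h
Infusion rate = 16.32 L/h × 1.3 mg/L = 21.22 mg/h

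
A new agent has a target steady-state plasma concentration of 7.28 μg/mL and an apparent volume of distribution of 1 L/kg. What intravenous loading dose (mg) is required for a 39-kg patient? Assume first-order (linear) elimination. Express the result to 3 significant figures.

Vd(total) = 39 kg × 1 L/kg = 39.00 L
The loading dose fills Vd to the target concentration.
LD = Vd × C = 39.00 × 7.280 = 283.9 mg

284 mg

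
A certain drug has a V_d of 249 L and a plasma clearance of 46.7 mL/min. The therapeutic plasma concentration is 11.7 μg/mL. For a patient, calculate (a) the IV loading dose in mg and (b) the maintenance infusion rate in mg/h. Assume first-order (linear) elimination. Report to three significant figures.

(a) 2910 mg; (b) 32.8 mg/h

LD = Vd · C_target = 249.0 × 11.7 = 2913 mg
CL = 46.7 mL/min × 60/1000 = 2.802 L/h
Infusion rate = 2.802 L/h × 11.7 mg/L = 32.78 mg/h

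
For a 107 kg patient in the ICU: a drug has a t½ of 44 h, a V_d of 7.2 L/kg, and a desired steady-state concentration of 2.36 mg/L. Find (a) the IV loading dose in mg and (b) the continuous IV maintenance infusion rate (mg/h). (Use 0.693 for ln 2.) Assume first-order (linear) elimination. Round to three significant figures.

Total Vd = 7.2 × 107 = 770.4 L
LD = Vd × C = 770.4 × 2.36 = 1818 mg
CL = 0.693 × Vd / t½ = 0.693 × 770.4 / 44 = 12.13 L/h
Infusion rate = CL × Css = 12.13 × 2.36 = 28.63 mg/h

(a) 1820 mg; (b) 28.6 mg/h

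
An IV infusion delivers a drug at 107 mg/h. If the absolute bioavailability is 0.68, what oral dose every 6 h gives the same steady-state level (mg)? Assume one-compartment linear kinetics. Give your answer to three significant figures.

944 mg

To maintain the same Css, the systemic dosing rate must be unchanged: F·D/τ = infusion rate.
D = rate × τ / F = 107 × 6 / 0.68 = 944.1 mg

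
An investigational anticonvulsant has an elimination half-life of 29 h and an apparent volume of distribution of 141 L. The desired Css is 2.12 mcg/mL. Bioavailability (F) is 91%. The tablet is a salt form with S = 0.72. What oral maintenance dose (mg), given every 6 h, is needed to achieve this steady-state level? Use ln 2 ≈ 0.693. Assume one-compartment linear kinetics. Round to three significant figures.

k = 0.693/29 = 0.02390 h⁻¹, so CL = k·Vd = 0.02390 × 141.0 = 3.370 L/h
D = CL × Css × τ / F / S = 3.370 × 2.12 × 6 / 0.91 / 0.72 = 65.42 mg

65.4 mg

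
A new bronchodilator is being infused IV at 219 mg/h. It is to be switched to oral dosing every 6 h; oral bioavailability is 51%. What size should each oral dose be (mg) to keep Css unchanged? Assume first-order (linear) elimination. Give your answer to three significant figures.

2580 mg

To maintain the same Css, the systemic dosing rate must be unchanged: F·D/τ = infusion rate.
D = rate × τ / F = 219 × 6 / 0.51 = 2576 mg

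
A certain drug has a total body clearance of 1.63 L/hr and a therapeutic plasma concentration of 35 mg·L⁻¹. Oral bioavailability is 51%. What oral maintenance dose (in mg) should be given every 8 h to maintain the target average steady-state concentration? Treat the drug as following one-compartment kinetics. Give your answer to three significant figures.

D = CL × Css × τ / F = 1.630 × 35 × 8 / 0.51 = 894.9 mg

895 mg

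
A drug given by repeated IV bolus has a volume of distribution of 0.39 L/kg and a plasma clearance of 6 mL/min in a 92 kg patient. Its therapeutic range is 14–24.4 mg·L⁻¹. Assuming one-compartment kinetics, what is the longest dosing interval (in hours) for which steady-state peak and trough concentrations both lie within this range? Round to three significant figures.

55.4 h

Vd = 0.39 L/kg × 92 kg = 35.88 L
CL = 6 mL/min = 6 × 0.06 = 0.3600 L/h
k = CL / Vd = 0.3600 / 35.88 = 0.01003 h⁻¹
Between IV bolus doses, concentration decays as C = C₀·e^(−kτ), so C_peak/C_trough = e^(kτ).
τ_max = ln(C_peak/C_trough) / k = ln(24.4/14) / 0.01003 = 0.5555 / 0.01003 = 55.38 h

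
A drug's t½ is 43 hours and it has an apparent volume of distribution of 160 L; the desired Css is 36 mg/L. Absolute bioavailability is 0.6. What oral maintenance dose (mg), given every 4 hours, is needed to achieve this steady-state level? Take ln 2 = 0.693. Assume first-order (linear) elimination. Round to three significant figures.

619 mg

CL = ln 2 · Vd / t½ = 0.693 × 160.0 / 43 = 2.579 L/h
D = CL × Css × τ / F = 2.579 × 36 × 4 / 0.6 = 619.0 mg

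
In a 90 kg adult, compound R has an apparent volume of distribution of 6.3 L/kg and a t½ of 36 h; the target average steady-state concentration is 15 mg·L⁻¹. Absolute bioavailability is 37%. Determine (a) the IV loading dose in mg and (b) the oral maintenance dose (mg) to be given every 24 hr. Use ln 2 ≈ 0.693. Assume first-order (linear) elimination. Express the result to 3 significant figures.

(a) 8510 mg; (b) 10600 mg

Vd = 6.3 L/kg × 90 kg = 567.0 L
LD = Vd × C = 567.0 × 15 = 8505 mg
CL = 0.693 × Vd / t½ = 0.693 × 567.0 / 36 = 10.91 L/h
D = CL × Css × τ / F = 10.91 × 15 × 24 / 0.37 = 10620 mg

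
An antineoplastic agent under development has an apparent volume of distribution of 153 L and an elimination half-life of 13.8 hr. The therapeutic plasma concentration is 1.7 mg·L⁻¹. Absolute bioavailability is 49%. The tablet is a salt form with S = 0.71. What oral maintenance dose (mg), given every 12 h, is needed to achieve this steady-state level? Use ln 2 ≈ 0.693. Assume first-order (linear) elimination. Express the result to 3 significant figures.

k = 0.693/13.8 = 0.05022 h⁻¹, so CL = k·Vd = 0.05022 × 153.0 = 7.684 L/h
D = CL × Css × τ / F / S = 7.684 × 1.7 × 12 / 0.49 / 0.71 = 450.6 mg

451 mg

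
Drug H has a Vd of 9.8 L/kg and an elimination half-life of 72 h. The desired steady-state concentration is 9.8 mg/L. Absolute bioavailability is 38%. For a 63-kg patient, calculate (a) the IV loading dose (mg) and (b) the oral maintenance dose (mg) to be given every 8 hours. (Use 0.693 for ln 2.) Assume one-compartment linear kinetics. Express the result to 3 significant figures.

(a) 6050 mg; (b) 1230 mg

Vd = 9.8 L/kg × 63 kg = 617.4 L
LD = Vd × C = 617.4 × 9.8 = 6051 mg
CL = 0.693 × Vd / t½ = 0.693 × 617.4 / 72 = 5.942 L/h
D = CL × Css × τ / F = 5.942 × 9.8 × 8 / 0.38 = 1226 mg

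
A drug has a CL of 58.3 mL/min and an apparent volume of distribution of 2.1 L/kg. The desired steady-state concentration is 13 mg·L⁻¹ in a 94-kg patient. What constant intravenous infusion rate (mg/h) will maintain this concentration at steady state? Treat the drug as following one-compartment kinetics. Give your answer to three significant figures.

45.5 mg/h

CL = 58.3 mL/min = 58.3 × 0.06 = 3.498 L/h
Maintenance depends on clearance, not Vd — rate in must match rate out.
Infusion rate = CL · Css = 3.498 L/h × 13 mg/L = 45.47 mg/h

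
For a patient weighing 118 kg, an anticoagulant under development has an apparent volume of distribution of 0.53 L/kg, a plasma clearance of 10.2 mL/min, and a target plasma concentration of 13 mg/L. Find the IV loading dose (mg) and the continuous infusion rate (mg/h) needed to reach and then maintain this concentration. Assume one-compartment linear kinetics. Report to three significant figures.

(a) 813 mg; (b) 7.96 mg/h

Vd = 0.53 L/kg × 118 kg = 62.54 L
Loading dose = Vd × C = 62.54 × 13 = 813.0 mg
CL = 10.2 mL/min = 10.2 × 0.06 = 0.6120 L/h
Maintenance infusion rate = CL × Css = 0.6120 × 13 = 7.956 mg/h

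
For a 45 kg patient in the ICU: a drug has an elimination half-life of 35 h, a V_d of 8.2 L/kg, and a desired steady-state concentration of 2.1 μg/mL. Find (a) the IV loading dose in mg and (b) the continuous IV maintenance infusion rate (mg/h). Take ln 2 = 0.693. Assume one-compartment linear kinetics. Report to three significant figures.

Vd = 8.2 L/kg × 45 kg = 369.0 L
LD = Vd × C = 369.0 × 2.1 = 774.9 mg
CL = 0.693 × Vd / t½ = 0.693 × 369.0 / 35 = 7.306 L/h
Infusion rate = CL × Css = 7.306 × 2.1 = 15.34 mg/h

(a) 775 mg; (b) 15.3 mg/h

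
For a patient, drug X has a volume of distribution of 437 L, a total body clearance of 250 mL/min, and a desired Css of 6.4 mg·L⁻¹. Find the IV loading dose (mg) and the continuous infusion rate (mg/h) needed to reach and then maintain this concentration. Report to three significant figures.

LD = Vd · C_target = 437.0 × 6.4 = 2797 mg
CL = 250 mL/min × 60/1000 = 15.00 L/h
Infusion rate = 15.00 L/h × 6.4 mg/L = 96.00 mg/h

(a) 2800 mg; (b) 96.0 mg/h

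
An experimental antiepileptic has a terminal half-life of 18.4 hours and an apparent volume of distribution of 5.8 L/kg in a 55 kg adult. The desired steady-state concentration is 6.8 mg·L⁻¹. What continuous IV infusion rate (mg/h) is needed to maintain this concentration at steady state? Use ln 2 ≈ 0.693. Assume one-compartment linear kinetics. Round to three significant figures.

Vd(total) = 55 kg × 5.8 L/kg = 319.0 L
CL = ln 2 · Vd / t½ = 0.693 × 319.0 / 18.4 = 12.01 L/h
Infusion rate = CL × Css = 12.01 × 6.8 = 81.67 mg/h

81.7 mg/h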